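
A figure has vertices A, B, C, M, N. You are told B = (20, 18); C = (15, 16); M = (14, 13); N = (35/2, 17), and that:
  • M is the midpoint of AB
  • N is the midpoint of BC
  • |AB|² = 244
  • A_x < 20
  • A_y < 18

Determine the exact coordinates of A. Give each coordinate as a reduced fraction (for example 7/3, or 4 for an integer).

1. A_x = 8  [A = 2·M−B = 2·(14, 13)−(20, 18)]
2. A_y = 8  [A = 2·M−B = 2·(14, 13)−(20, 18)]
   so A = (8, 8)

A = (8, 8)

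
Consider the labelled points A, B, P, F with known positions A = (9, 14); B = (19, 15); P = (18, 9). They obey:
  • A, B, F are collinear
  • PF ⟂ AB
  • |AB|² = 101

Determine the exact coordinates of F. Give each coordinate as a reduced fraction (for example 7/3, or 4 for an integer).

F = (1759/101, 1499/101)

1. F_x = 1759/101  [[A, B, F are collinear ⇒ -1x+10y-131=0] ∩ [PF ⟂ AB ⇒ 10x+1y-189=0]]
2. F_y = 1499/101  [[A, B, F are collinear ⇒ -1x+10y-131=0] ∩ [PF ⟂ AB ⇒ 10x+1y-189=0]]
   so F = (1759/101, 1499/101)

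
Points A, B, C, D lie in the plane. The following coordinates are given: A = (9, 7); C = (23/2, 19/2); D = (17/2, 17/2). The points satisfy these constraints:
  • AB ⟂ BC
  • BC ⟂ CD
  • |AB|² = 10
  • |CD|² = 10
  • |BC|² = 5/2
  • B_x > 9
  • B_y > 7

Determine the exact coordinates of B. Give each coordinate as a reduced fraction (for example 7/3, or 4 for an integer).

1. B_x = 12  [[BC ⟂ CD ⇒ 3x+1y-44=0] ∩ [|B−(9, 7)|²=10]]
2. B_y = 8  [[BC ⟂ CD ⇒ 3x+1y-44=0] ∩ [|B−(9, 7)|²=10]]
   so B = (12, 8)

B = (12, 8)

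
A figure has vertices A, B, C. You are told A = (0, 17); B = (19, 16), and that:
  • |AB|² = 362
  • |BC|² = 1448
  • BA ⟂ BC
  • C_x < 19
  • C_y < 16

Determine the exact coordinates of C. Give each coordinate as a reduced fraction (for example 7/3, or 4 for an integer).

1. C_x = 17  [[BA ⟂ BC ⇒ -19x+1y+345=0] ∩ [|C−(19, 16)|²=1448]]
2. C_y = -22  [[BA ⟂ BC ⇒ -19x+1y+345=0] ∩ [|C−(19, 16)|²=1448]]
   so C = (17, -22)

C = (17, -22)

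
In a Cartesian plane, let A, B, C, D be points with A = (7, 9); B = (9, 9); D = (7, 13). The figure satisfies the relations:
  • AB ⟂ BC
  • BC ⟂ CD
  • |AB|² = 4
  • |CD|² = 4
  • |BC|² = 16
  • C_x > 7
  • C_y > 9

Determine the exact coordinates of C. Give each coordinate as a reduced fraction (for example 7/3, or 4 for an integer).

C = (9, 13)

1. C_x = 9  [[AB ⟂ BC ⇒ 2x-18=0] ∩ [|C−(7, 13)|²=4]]
2. C_y = 13  [[AB ⟂ BC ⇒ 2x-18=0] ∩ [|C−(7, 13)|²=4]]
   so C = (9, 13)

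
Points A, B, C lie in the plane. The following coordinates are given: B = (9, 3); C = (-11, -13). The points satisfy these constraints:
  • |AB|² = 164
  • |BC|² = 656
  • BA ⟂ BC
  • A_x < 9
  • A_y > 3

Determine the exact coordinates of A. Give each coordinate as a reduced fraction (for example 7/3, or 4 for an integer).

1. A_x = 1  [[BA ⟂ BC ⇒ -20x-16y+228=0] ∩ [|A−(9, 3)|²=164]]
2. A_y = 13  [[BA ⟂ BC ⇒ -20x-16y+228=0] ∩ [|A−(9, 3)|²=164]]
   so A = (1, 13)

A = (1, 13)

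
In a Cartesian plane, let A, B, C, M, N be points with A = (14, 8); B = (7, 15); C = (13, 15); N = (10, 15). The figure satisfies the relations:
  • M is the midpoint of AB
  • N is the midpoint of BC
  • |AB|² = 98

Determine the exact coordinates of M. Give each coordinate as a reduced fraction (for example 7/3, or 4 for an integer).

M = (21/2, 23/2)

1. M_x = 21/2  [2·M = A+B = (14, 8)+(7, 15)]
2. M_y = 23/2  [2·M = A+B = (14, 8)+(7, 15)]
   so M = (21/2, 23/2)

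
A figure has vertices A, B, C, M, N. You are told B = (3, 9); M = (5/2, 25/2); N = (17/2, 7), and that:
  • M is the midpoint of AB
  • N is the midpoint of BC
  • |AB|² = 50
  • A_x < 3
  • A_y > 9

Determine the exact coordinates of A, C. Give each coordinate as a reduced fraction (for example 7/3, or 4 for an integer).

A = (2, 16)
C = (14, 5)

1. A_x = 2  [A = 2·M−B = 2·(5/2, 25/2)−(3, 9)]
2. A_y = 16  [A = 2·M−B = 2·(5/2, 25/2)−(3, 9)]
   so A = (2, 16)
3. C_x = 14  [C = 2·N−B = 2·(17/2, 7)−(3, 9)]
4. C_y = 5  [C = 2·N−B = 2·(17/2, 7)−(3, 9)]
   so C = (14, 5)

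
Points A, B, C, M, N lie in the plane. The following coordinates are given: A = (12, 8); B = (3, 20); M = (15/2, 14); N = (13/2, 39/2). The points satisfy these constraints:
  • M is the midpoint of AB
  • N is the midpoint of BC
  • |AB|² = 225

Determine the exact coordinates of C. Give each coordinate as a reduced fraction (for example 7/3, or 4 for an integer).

1. C_x = 10  [C = 2·N−B = 2·(13/2, 39/2)−(3, 20)]
2. C_y = 19  [C = 2·N−B = 2·(13/2, 39/2)−(3, 20)]
   so C = (10, 19)

C = (10, 19)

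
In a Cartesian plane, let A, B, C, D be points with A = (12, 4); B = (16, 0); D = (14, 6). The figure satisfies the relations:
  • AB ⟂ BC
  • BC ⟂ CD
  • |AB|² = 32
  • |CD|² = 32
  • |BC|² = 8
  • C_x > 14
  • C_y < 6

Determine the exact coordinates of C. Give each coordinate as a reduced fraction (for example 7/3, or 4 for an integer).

1. C_x = 18  [[AB ⟂ BC ⇒ 4x-4y-64=0] ∩ [|C−(14, 6)|²=32]]
2. C_y = 2  [[AB ⟂ BC ⇒ 4x-4y-64=0] ∩ [|C−(14, 6)|²=32]]
   so C = (18, 2)

C = (18, 2)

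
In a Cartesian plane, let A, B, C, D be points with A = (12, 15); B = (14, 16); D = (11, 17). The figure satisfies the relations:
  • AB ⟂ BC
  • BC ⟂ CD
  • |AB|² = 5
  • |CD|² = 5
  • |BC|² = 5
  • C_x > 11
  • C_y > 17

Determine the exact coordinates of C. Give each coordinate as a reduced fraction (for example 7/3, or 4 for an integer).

1. C_x = 13  [[AB ⟂ BC ⇒ 2x+1y-44=0] ∩ [|C−(11, 17)|²=5]]
2. C_y = 18  [[AB ⟂ BC ⇒ 2x+1y-44=0] ∩ [|C−(11, 17)|²=5]]
   so C = (13, 18)

C = (13, 18)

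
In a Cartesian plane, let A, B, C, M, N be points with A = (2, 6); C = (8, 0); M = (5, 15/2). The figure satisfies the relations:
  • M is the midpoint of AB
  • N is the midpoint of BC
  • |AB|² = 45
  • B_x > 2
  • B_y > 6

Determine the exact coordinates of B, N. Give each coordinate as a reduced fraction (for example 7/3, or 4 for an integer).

1. B_x = 8  [B = 2·M−A = 2·(5, 15/2)−(2, 6)]
2. B_y = 9  [B = 2·M−A = 2·(5, 15/2)−(2, 6)]
   so B = (8, 9)
3. N_x = 8  [2·N = B+C = (8, 9)+(8, 0)]
4. N_y = 9/2  [2·N = B+C = (8, 9)+(8, 0)]
   so N = (8, 9/2)

B = (8, 9)
N = (8, 9/2)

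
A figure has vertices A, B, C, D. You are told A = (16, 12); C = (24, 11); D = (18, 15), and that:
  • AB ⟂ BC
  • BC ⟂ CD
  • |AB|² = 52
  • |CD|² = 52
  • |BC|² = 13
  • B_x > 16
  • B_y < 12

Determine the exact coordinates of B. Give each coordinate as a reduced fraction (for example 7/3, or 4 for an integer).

B = (22, 8)

1. B_x = 22  [[BC ⟂ CD ⇒ 6x-4y-100=0] ∩ [|B−(16, 12)|²=52]]
2. B_y = 8  [[BC ⟂ CD ⇒ 6x-4y-100=0] ∩ [|B−(16, 12)|²=52]]
   so B = (22, 8)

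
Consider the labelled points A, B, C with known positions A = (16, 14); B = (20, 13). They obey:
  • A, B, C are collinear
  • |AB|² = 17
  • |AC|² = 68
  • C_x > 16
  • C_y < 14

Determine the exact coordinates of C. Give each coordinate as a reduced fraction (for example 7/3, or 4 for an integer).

1. C_x = 24  [[A, B, C are collinear ⇒ 1x+4y-72=0] ∩ [|C−(16, 14)|²=68]]
2. C_y = 12  [[A, B, C are collinear ⇒ 1x+4y-72=0] ∩ [|C−(16, 14)|²=68]]
   so C = (24, 12)

C = (24, 12)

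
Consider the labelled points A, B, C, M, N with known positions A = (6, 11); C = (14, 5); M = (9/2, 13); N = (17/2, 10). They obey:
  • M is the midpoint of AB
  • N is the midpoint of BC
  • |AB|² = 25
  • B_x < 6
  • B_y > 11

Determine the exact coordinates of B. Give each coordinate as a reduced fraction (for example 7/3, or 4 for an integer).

B = (3, 15)

1. B_x = 3  [B = 2·M−A = 2·(9/2, 13)−(6, 11)]
2. B_y = 15  [B = 2·M−A = 2·(9/2, 13)−(6, 11)]
   so B = (3, 15)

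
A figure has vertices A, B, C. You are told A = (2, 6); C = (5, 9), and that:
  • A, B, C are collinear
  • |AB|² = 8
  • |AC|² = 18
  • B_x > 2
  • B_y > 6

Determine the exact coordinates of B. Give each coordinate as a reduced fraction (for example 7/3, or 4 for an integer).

1. B_x = 4  [[A, B, C are collinear ⇒ 3x-3y+12=0] ∩ [|B−(2, 6)|²=8]]
2. B_y = 8  [[A, B, C are collinear ⇒ 3x-3y+12=0] ∩ [|B−(2, 6)|²=8]]
   so B = (4, 8)

B = (4, 8)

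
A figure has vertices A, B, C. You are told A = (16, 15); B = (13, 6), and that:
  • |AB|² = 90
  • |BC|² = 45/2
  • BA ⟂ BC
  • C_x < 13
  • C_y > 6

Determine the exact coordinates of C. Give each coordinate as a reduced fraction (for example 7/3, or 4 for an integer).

C = (17/2, 15/2)

1. C_x = 17/2  [[BA ⟂ BC ⇒ 3x+9y-93=0] ∩ [|C−(13, 6)|²=45/2]]
2. C_y = 15/2  [[BA ⟂ BC ⇒ 3x+9y-93=0] ∩ [|C−(13, 6)|²=45/2]]
   so C = (17/2, 15/2)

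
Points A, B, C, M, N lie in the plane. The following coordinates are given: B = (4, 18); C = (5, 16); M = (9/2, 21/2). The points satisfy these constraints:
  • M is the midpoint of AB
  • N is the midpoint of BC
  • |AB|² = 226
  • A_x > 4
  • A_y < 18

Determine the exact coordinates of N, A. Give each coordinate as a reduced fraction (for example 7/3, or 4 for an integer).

N = (9/2, 17)
A = (5, 3)

1. A_x = 5  [A = 2·M−B = 2·(9/2, 21/2)−(4, 18)]
2. A_y = 3  [A = 2·M−B = 2·(9/2, 21/2)−(4, 18)]
   so A = (5, 3)
3. N_x = 9/2  [2·N = B+C = (4, 18)+(5, 16)]
4. N_y = 17  [2·N = B+C = (4, 18)+(5, 16)]
   so N = (9/2, 17)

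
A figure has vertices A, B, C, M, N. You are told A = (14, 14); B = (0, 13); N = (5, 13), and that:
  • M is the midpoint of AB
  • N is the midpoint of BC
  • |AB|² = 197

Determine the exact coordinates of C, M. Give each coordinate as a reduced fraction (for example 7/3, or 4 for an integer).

1. M_x = 7  [2·M = A+B = (14, 14)+(0, 13)]
2. M_y = 27/2  [2·M = A+B = (14, 14)+(0, 13)]
   so M = (7, 27/2)
3. C_x = 10  [C = 2·N−B = 2·(5, 13)−(0, 13)]
4. C_y = 13  [C = 2·N−B = 2·(5, 13)−(0, 13)]
   so C = (10, 13)

C = (10, 13)
M = (7, 27/2)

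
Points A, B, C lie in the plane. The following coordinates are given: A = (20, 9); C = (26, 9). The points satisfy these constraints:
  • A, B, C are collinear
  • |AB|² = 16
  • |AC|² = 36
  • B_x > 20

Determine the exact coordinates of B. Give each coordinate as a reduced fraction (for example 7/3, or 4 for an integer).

B = (24, 9)

1. B_x = 24  [[A, B, C are collinear ⇒ -6y+54=0] ∩ [|B−(20, 9)|²=16]]
2. B_y = 9  [[A, B, C are collinear ⇒ -6y+54=0] ∩ [|B−(20, 9)|²=16]]
   so B = (24, 9)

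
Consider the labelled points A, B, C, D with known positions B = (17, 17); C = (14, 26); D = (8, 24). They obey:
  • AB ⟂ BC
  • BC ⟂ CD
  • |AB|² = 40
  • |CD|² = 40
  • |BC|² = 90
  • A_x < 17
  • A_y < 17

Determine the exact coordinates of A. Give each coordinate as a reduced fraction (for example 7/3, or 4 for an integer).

A = (11, 15)

1. A_x = 11  [[AB ⟂ BC ⇒ 3x-9y+102=0] ∩ [|A−(17, 17)|²=40]]
2. A_y = 15  [[AB ⟂ BC ⇒ 3x-9y+102=0] ∩ [|A−(17, 17)|²=40]]
   so A = (11, 15)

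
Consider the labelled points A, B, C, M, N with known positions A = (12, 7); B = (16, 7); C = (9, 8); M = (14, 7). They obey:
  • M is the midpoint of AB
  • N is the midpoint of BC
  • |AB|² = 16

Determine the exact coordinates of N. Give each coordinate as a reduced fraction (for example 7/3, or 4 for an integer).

N = (25/2, 15/2)

1. N_x = 25/2  [2·N = B+C = (16, 7)+(9, 8)]
2. N_y = 15/2  [2·N = B+C = (16, 7)+(9, 8)]
   so N = (25/2, 15/2)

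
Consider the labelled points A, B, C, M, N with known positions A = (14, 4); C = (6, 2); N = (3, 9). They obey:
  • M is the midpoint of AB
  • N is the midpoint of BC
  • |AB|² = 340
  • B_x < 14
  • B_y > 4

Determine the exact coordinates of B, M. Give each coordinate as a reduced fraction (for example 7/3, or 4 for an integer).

B = (0, 16)
M = (7, 10)

1. B_x = 0  [B = 2·N−C = 2·(3, 9)−(6, 2)]
2. B_y = 16  [B = 2·N−C = 2·(3, 9)−(6, 2)]
   so B = (0, 16)
3. M_x = 7  [2·M = A+B = (14, 4)+(0, 16)]
4. M_y = 10  [2·M = A+B = (14, 4)+(0, 16)]
   so M = (7, 10)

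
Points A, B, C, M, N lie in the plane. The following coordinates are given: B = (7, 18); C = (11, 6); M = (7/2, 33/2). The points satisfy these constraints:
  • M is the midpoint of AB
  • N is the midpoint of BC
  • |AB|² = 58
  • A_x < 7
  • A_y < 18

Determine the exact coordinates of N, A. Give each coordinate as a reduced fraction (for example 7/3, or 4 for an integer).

N = (9, 12)
A = (0, 15)

1. A_x = 0  [A = 2·M−B = 2·(7/2, 33/2)−(7, 18)]
2. A_y = 15  [A = 2·M−B = 2·(7/2, 33/2)−(7, 18)]
   so A = (0, 15)
3. N_x = 9  [2·N = B+C = (7, 18)+(11, 6)]
4. N_y = 12  [2·N = B+C = (7, 18)+(11, 6)]
   so N = (9, 12)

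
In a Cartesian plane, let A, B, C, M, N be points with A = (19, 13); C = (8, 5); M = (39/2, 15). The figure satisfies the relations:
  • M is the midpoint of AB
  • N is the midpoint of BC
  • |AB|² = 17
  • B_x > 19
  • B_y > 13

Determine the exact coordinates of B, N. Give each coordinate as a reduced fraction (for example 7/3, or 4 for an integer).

B = (20, 17)
N = (14, 11)

1. B_x = 20  [B = 2·M−A = 2·(39/2, 15)−(19, 13)]
2. B_y = 17  [B = 2·M−A = 2·(39/2, 15)−(19, 13)]
   so B = (20, 17)
3. N_x = 14  [2·N = B+C = (20, 17)+(8, 5)]
4. N_y = 11  [2·N = B+C = (20, 17)+(8, 5)]
   so N = (14, 11)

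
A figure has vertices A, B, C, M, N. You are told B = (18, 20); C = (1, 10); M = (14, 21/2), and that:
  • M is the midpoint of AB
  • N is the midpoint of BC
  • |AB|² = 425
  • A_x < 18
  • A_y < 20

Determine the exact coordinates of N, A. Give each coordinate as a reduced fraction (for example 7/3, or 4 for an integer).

N = (19/2, 15)
A = (10, 1)

1. A_x = 10  [A = 2·M−B = 2·(14, 21/2)−(18, 20)]
2. A_y = 1  [A = 2·M−B = 2·(14, 21/2)−(18, 20)]
   so A = (10, 1)
3. N_x = 19/2  [2·N = B+C = (18, 20)+(1, 10)]
4. N_y = 15  [2·N = B+C = (18, 20)+(1, 10)]
   so N = (19/2, 15)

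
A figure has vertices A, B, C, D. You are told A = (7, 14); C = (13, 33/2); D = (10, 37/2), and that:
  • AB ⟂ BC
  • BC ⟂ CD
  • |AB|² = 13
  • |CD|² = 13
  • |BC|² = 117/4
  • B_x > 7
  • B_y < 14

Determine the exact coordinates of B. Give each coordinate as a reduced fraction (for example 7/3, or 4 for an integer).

1. B_x = 10  [[BC ⟂ CD ⇒ 3x-2y-6=0] ∩ [|B−(7, 14)|²=13]]
2. B_y = 12  [[BC ⟂ CD ⇒ 3x-2y-6=0] ∩ [|B−(7, 14)|²=13]]
   so B = (10, 12)

B = (10, 12)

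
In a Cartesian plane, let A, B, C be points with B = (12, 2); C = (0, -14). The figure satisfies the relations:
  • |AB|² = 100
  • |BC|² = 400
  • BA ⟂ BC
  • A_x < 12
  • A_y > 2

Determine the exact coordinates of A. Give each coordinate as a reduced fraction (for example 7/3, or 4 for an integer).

A = (4, 8)

1. A_x = 4  [[BA ⟂ BC ⇒ -12x-16y+176=0] ∩ [|A−(12, 2)|²=100]]
2. A_y = 8  [[BA ⟂ BC ⇒ -12x-16y+176=0] ∩ [|A−(12, 2)|²=100]]
   so A = (4, 8)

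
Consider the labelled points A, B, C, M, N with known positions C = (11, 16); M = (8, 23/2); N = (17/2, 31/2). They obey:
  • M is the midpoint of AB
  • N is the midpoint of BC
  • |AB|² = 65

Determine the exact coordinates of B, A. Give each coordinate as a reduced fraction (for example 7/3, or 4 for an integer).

B = (6, 15)
A = (10, 8)

1. B_x = 6  [B = 2·N−C = 2·(17/2, 31/2)−(11, 16)]
2. B_y = 15  [B = 2·N−C = 2·(17/2, 31/2)−(11, 16)]
   so B = (6, 15)
3. A_x = 10  [A = 2·M−B = 2·(8, 23/2)−(6, 15)]
4. A_y = 8  [A = 2·M−B = 2·(8, 23/2)−(6, 15)]
   so A = (10, 8)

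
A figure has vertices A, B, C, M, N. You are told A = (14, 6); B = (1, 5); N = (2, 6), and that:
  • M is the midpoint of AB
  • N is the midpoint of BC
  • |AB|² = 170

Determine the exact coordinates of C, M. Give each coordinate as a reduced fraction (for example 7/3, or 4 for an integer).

1. M_x = 15/2  [2·M = A+B = (14, 6)+(1, 5)]
2. M_y = 11/2  [2·M = A+B = (14, 6)+(1, 5)]
   so M = (15/2, 11/2)
3. C_x = 3  [C = 2·N−B = 2·(2, 6)−(1, 5)]
4. C_y = 7  [C = 2·N−B = 2·(2, 6)−(1, 5)]
   so C = (3, 7)

C = (3, 7)
M = (15/2, 11/2)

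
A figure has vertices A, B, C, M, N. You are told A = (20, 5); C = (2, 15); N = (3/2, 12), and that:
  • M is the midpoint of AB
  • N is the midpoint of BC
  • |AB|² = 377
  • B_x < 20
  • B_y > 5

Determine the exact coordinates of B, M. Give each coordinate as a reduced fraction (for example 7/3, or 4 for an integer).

B = (1, 9)
M = (21/2, 7)

1. B_x = 1  [B = 2·N−C = 2·(3/2, 12)−(2, 15)]
2. B_y = 9  [B = 2·N−C = 2·(3/2, 12)−(2, 15)]
   so B = (1, 9)
3. M_x = 21/2  [2·M = A+B = (20, 5)+(1, 9)]
4. M_y = 7  [2·M = A+B = (20, 5)+(1, 9)]
   so M = (21/2, 7)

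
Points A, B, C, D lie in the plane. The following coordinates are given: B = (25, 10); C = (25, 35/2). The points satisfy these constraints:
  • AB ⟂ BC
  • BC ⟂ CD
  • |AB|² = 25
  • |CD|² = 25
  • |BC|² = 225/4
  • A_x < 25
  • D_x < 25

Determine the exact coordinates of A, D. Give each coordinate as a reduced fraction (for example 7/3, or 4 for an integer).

1. A_x = 20  [[AB ⟂ BC ⇒ -15/2y+75=0] ∩ [|A−(25, 10)|²=25]]
2. A_y = 10  [[AB ⟂ BC ⇒ -15/2y+75=0] ∩ [|A−(25, 10)|²=25]]
   so A = (20, 10)
3. D_x = 20  [[BC ⟂ CD ⇒ 15/2y-525/4=0] ∩ [|D−(25, 35/2)|²=25]]
4. D_y = 35/2  [[BC ⟂ CD ⇒ 15/2y-525/4=0] ∩ [|D−(25, 35/2)|²=25]]
   so D = (20, 35/2)

A = (20, 10)
D = (20, 35/2)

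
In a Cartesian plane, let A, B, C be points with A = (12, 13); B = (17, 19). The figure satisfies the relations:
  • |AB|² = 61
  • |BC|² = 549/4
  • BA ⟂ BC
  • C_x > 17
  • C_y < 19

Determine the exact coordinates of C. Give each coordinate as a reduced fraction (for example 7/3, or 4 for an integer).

1. C_x = 26  [[BA ⟂ BC ⇒ -5x-6y+199=0] ∩ [|C−(17, 19)|²=549/4]]
2. C_y = 23/2  [[BA ⟂ BC ⇒ -5x-6y+199=0] ∩ [|C−(17, 19)|²=549/4]]
   so C = (26, 23/2)

C = (26, 23/2)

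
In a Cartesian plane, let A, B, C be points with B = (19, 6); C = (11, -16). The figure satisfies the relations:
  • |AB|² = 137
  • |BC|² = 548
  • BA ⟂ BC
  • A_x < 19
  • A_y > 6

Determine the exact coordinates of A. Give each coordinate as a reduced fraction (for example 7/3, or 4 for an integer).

1. A_x = 8  [[BA ⟂ BC ⇒ -8x-22y+284=0] ∩ [|A−(19, 6)|²=137]]
2. A_y = 10  [[BA ⟂ BC ⇒ -8x-22y+284=0] ∩ [|A−(19, 6)|²=137]]
   so A = (8, 10)

A = (8, 10)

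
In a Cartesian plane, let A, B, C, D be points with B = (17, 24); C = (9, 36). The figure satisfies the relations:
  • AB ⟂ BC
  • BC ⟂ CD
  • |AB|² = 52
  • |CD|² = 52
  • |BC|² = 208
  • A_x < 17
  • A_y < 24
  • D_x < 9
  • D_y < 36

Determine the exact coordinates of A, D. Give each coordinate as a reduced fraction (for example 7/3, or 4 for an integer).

1. A_x = 11  [[AB ⟂ BC ⇒ 8x-12y+152=0] ∩ [|A−(17, 24)|²=52]]
2. A_y = 20  [[AB ⟂ BC ⇒ 8x-12y+152=0] ∩ [|A−(17, 24)|²=52]]
   so A = (11, 20)
3. D_x = 3  [[BC ⟂ CD ⇒ -8x+12y-360=0] ∩ [|D−(9, 36)|²=52]]
4. D_y = 32  [[BC ⟂ CD ⇒ -8x+12y-360=0] ∩ [|D−(9, 36)|²=52]]
   so D = (3, 32)

A = (11, 20)
D = (3, 32)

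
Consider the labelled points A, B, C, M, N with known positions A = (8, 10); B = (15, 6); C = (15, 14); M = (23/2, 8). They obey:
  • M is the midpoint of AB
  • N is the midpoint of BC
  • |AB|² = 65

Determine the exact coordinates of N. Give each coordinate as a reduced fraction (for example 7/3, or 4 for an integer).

1. N_x = 15  [2·N = B+C = (15, 6)+(15, 14)]
2. N_y = 10  [2·N = B+C = (15, 6)+(15, 14)]
   so N = (15, 10)

N = (15, 10)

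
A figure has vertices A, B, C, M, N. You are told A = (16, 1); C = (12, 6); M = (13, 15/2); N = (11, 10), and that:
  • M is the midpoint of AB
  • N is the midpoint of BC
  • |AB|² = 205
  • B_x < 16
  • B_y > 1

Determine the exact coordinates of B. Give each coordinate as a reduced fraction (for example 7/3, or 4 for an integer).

B = (10, 14)

1. B_x = 10  [B = 2·M−A = 2·(13, 15/2)−(16, 1)]
2. B_y = 14  [B = 2·M−A = 2·(13, 15/2)−(16, 1)]
   so B = (10, 14)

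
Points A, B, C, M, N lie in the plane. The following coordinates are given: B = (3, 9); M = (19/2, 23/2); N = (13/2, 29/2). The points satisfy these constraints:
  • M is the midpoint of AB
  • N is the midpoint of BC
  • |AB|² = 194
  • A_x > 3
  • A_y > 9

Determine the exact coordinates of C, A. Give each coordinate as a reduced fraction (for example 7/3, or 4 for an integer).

C = (10, 20)
A = (16, 14)

1. A_x = 16  [A = 2·M−B = 2·(19/2, 23/2)−(3, 9)]
2. A_y = 14  [A = 2·M−B = 2·(19/2, 23/2)−(3, 9)]
   so A = (16, 14)
3. C_x = 10  [C = 2·N−B = 2·(13/2, 29/2)−(3, 9)]
4. C_y = 20  [C = 2·N−B = 2·(13/2, 29/2)−(3, 9)]
   so C = (10, 20)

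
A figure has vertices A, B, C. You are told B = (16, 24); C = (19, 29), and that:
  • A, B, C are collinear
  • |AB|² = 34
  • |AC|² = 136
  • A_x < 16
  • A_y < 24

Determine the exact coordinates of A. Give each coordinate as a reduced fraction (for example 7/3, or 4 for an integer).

1. A_x = 13  [[A, B, C are collinear ⇒ -5x+3y+8=0] ∩ [|A−(16, 24)|²=34]]
2. A_y = 19  [[A, B, C are collinear ⇒ -5x+3y+8=0] ∩ [|A−(16, 24)|²=34]]
   so A = (13, 19)

A = (13, 19)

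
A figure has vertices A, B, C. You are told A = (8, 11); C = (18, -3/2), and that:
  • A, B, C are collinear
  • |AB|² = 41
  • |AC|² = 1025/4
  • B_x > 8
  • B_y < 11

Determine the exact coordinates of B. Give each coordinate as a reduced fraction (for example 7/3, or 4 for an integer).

1. B_x = 12  [[A, B, C are collinear ⇒ -25/2x-10y+210=0] ∩ [|B−(8, 11)|²=41]]
2. B_y = 6  [[A, B, C are collinear ⇒ -25/2x-10y+210=0] ∩ [|B−(8, 11)|²=41]]
   so B = (12, 6)

B = (12, 6)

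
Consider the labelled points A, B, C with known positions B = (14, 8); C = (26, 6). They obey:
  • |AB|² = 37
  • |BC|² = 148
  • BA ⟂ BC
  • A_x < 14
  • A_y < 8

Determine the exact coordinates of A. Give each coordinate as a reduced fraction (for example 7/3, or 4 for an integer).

A = (13, 2)

1. A_x = 13  [[BA ⟂ BC ⇒ 12x-2y-152=0] ∩ [|A−(14, 8)|²=37]]
2. A_y = 2  [[BA ⟂ BC ⇒ 12x-2y-152=0] ∩ [|A−(14, 8)|²=37]]
   so A = (13, 2)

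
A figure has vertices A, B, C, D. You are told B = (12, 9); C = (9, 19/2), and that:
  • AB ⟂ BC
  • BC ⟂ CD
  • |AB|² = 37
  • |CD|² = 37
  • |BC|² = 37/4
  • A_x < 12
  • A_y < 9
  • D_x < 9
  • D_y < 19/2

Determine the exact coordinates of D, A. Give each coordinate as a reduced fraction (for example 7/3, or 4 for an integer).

D = (8, 7/2)
A = (11, 3)

1. D_x = 8  [[BC ⟂ CD ⇒ -3x+1/2y+89/4=0] ∩ [|D−(9, 19/2)|²=37]]
2. D_y = 7/2  [[BC ⟂ CD ⇒ -3x+1/2y+89/4=0] ∩ [|D−(9, 19/2)|²=37]]
   so D = (8, 7/2)
3. A_x = 11  [[AB ⟂ BC ⇒ 3x-1/2y-63/2=0] ∩ [|A−(12, 9)|²=37]]
4. A_y = 3  [[AB ⟂ BC ⇒ 3x-1/2y-63/2=0] ∩ [|A−(12, 9)|²=37]]
   so A = (11, 3)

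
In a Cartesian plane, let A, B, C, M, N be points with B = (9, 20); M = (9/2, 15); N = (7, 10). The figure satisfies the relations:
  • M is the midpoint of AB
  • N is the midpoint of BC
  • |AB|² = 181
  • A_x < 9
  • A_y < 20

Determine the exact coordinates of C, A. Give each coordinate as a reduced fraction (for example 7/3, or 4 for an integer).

1. A_x = 0  [A = 2·M−B = 2·(9/2, 15)−(9, 20)]
2. A_y = 10  [A = 2·M−B = 2·(9/2, 15)−(9, 20)]
   so A = (0, 10)
3. C_x = 5  [C = 2·N−B = 2·(7, 10)−(9, 20)]
4. C_y = 0  [C = 2·N−B = 2·(7, 10)−(9, 20)]
   so C = (5, 0)

C = (5, 0)
A = (0, 10)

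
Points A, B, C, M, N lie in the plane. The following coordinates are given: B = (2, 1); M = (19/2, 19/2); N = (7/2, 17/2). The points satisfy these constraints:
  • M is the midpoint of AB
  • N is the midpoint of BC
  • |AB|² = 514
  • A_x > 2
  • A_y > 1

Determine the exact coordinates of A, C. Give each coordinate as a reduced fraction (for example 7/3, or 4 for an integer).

A = (17, 18)
C = (5, 16)

1. A_x = 17  [A = 2·M−B = 2·(19/2, 19/2)−(2, 1)]
2. A_y = 18  [A = 2·M−B = 2·(19/2, 19/2)−(2, 1)]
   so A = (17, 18)
3. C_x = 5  [C = 2·N−B = 2·(7/2, 17/2)−(2, 1)]
4. C_y = 16  [C = 2·N−B = 2·(7/2, 17/2)−(2, 1)]
   so C = (5, 16)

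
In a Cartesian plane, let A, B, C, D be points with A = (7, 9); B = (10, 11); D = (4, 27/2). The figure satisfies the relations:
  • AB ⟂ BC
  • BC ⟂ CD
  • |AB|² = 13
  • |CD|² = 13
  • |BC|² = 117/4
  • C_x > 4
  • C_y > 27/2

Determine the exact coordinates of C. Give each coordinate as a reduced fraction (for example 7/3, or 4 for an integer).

C = (7, 31/2)

1. C_x = 7  [[AB ⟂ BC ⇒ 3x+2y-52=0] ∩ [|C−(4, 27/2)|²=13]]
2. C_y = 31/2  [[AB ⟂ BC ⇒ 3x+2y-52=0] ∩ [|C−(4, 27/2)|²=13]]
   so C = (7, 31/2)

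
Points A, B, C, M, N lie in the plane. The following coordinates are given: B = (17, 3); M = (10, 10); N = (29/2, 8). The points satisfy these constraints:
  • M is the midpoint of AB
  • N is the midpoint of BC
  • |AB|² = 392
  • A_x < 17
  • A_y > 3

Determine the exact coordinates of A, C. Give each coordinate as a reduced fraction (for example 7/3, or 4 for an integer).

1. A_x = 3  [A = 2·M−B = 2·(10, 10)−(17, 3)]
2. A_y = 17  [A = 2·M−B = 2·(10, 10)−(17, 3)]
   so A = (3, 17)
3. C_x = 12  [C = 2·N−B = 2·(29/2, 8)−(17, 3)]
4. C_y = 13  [C = 2·N−B = 2·(29/2, 8)−(17, 3)]
   so C = (12, 13)

A = (3, 17)
C = (12, 13)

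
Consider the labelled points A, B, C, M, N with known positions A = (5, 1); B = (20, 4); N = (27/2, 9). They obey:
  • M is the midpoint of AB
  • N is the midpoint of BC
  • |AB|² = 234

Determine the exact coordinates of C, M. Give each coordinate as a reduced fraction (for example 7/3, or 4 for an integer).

C = (7, 14)
M = (25/2, 5/2)

1. M_x = 25/2  [2·M = A+B = (5, 1)+(20, 4)]
2. M_y = 5/2  [2·M = A+B = (5, 1)+(20, 4)]
   so M = (25/2, 5/2)
3. C_x = 7  [C = 2·N−B = 2·(27/2, 9)−(20, 4)]
4. C_y = 14  [C = 2·N−B = 2·(27/2, 9)−(20, 4)]
   so C = (7, 14)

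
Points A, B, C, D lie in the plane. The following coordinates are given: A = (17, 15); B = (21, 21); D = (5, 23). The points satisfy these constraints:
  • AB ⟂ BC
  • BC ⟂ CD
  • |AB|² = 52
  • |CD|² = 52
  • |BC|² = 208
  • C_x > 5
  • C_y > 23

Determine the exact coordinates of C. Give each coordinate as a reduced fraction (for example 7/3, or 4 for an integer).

C = (9, 29)

1. C_x = 9  [[AB ⟂ BC ⇒ 4x+6y-210=0] ∩ [|C−(5, 23)|²=52]]
2. C_y = 29  [[AB ⟂ BC ⇒ 4x+6y-210=0] ∩ [|C−(5, 23)|²=52]]
   so C = (9, 29)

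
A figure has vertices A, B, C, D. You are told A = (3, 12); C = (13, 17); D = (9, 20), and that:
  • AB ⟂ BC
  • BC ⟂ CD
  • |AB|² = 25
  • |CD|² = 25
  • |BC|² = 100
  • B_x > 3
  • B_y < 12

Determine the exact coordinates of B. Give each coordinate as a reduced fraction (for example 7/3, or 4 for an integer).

1. B_x = 7  [[BC ⟂ CD ⇒ 4x-3y-1=0] ∩ [|B−(3, 12)|²=25]]
2. B_y = 9  [[BC ⟂ CD ⇒ 4x-3y-1=0] ∩ [|B−(3, 12)|²=25]]
   so B = (7, 9)

B = (7, 9)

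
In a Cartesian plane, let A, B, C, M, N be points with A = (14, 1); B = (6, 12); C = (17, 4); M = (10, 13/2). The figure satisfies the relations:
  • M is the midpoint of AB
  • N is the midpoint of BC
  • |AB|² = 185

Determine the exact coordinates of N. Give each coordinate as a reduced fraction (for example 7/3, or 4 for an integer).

N = (23/2, 8)

1. N_x = 23/2  [2·N = B+C = (6, 12)+(17, 4)]
2. N_y = 8  [2·N = B+C = (6, 12)+(17, 4)]
   so N = (23/2, 8)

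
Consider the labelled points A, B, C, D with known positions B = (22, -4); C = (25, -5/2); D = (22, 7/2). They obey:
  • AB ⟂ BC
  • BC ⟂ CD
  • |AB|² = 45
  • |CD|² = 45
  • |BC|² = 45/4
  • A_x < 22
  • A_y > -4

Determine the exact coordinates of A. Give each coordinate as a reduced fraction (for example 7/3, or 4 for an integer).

A = (19, 2)

1. A_x = 19  [[AB ⟂ BC ⇒ -3x-3/2y+60=0] ∩ [|A−(22, -4)|²=45]]
2. A_y = 2  [[AB ⟂ BC ⇒ -3x-3/2y+60=0] ∩ [|A−(22, -4)|²=45]]
   so A = (19, 2)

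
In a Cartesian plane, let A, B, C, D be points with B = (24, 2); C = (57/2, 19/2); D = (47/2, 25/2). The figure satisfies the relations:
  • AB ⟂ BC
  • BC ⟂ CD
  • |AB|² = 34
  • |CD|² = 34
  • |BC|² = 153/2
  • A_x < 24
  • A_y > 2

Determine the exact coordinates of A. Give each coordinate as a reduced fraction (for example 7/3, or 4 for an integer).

1. A_x = 19  [[AB ⟂ BC ⇒ -9/2x-15/2y+123=0] ∩ [|A−(24, 2)|²=34]]
2. A_y = 5  [[AB ⟂ BC ⇒ -9/2x-15/2y+123=0] ∩ [|A−(24, 2)|²=34]]
   so A = (19, 5)

A = (19, 5)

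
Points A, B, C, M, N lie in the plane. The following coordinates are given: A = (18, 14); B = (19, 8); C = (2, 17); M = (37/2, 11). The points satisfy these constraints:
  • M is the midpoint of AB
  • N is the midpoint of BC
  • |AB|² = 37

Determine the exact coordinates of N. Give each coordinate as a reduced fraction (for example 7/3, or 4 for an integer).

1. N_x = 21/2  [2·N = B+C = (19, 8)+(2, 17)]
2. N_y = 25/2  [2·N = B+C = (19, 8)+(2, 17)]
   so N = (21/2, 25/2)

N = (21/2, 25/2)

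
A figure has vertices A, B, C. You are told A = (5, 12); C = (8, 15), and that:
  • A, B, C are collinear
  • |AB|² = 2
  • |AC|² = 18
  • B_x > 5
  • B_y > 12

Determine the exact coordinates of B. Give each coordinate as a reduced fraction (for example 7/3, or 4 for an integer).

1. B_x = 6  [[A, B, C are collinear ⇒ 3x-3y+21=0] ∩ [|B−(5, 12)|²=2]]
2. B_y = 13  [[A, B, C are collinear ⇒ 3x-3y+21=0] ∩ [|B−(5, 12)|²=2]]
   so B = (6, 13)

B = (6, 13)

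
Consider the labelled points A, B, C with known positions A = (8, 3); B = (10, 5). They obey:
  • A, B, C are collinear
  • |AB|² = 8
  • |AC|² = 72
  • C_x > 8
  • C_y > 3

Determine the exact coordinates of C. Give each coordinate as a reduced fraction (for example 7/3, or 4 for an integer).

1. C_x = 14  [[A, B, C are collinear ⇒ -2x+2y+10=0] ∩ [|C−(8, 3)|²=72]]
2. C_y = 9  [[A, B, C are collinear ⇒ -2x+2y+10=0] ∩ [|C−(8, 3)|²=72]]
   so C = (14, 9)

C = (14, 9)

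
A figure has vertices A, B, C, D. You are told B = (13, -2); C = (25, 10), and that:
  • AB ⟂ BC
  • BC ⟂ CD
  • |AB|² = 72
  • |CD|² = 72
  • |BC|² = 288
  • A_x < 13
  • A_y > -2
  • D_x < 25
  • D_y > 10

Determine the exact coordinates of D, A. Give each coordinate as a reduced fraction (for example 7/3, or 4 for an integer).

1. D_x = 19  [[BC ⟂ CD ⇒ 12x+12y-420=0] ∩ [|D−(25, 10)|²=72]]
2. D_y = 16  [[BC ⟂ CD ⇒ 12x+12y-420=0] ∩ [|D−(25, 10)|²=72]]
   so D = (19, 16)
3. A_x = 7  [[AB ⟂ BC ⇒ -12x-12y+132=0] ∩ [|A−(13, -2)|²=72]]
4. A_y = 4  [[AB ⟂ BC ⇒ -12x-12y+132=0] ∩ [|A−(13, -2)|²=72]]
   so A = (7, 4)

D = (19, 16)
A = (7, 4)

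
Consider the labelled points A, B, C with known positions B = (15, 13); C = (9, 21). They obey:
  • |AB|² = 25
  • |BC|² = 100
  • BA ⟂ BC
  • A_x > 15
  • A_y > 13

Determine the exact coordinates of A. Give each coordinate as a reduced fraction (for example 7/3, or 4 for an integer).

1. A_x = 19  [[BA ⟂ BC ⇒ -6x+8y-14=0] ∩ [|A−(15, 13)|²=25]]
2. A_y = 16  [[BA ⟂ BC ⇒ -6x+8y-14=0] ∩ [|A−(15, 13)|²=25]]
   so A = (19, 16)

A = (19, 16)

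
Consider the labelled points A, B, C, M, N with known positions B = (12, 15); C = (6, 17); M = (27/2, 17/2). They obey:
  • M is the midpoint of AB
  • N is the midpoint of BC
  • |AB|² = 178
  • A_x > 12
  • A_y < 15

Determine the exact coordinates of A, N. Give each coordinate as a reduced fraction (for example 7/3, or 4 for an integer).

1. A_x = 15  [A = 2·M−B = 2·(27/2, 17/2)−(12, 15)]
2. A_y = 2  [A = 2·M−B = 2·(27/2, 17/2)−(12, 15)]
   so A = (15, 2)
3. N_x = 9  [2·N = B+C = (12, 15)+(6, 17)]
4. N_y = 16  [2·N = B+C = (12, 15)+(6, 17)]
   so N = (9, 16)

A = (15, 2)
N = (9, 16)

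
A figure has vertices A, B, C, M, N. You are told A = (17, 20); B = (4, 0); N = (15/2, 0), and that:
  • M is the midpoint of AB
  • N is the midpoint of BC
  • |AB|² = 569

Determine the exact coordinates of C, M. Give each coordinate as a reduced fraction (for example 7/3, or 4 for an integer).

1. M_x = 21/2  [2·M = A+B = (17, 20)+(4, 0)]
2. M_y = 10  [2·M = A+B = (17, 20)+(4, 0)]
   so M = (21/2, 10)
3. C_x = 11  [C = 2·N−B = 2·(15/2, 0)−(4, 0)]
4. C_y = 0  [C = 2·N−B = 2·(15/2, 0)−(4, 0)]
   so C = (11, 0)

C = (11, 0)
M = (21/2, 10)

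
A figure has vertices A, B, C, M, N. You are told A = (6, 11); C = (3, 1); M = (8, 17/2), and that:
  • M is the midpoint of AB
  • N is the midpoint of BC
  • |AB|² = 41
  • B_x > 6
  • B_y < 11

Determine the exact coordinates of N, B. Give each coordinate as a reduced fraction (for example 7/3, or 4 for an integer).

N = (13/2, 7/2)
B = (10, 6)

1. B_x = 10  [B = 2·M−A = 2·(8, 17/2)−(6, 11)]
2. B_y = 6  [B = 2·M−A = 2·(8, 17/2)−(6, 11)]
   so B = (10, 6)
3. N_x = 13/2  [2·N = B+C = (10, 6)+(3, 1)]
4. N_y = 7/2  [2·N = B+C = (10, 6)+(3, 1)]
   so N = (13/2, 7/2)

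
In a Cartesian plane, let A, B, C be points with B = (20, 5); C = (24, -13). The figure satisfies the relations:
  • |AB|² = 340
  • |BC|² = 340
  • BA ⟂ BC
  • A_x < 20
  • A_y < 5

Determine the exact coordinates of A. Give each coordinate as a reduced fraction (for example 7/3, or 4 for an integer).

A = (2, 1)

1. A_x = 2  [[BA ⟂ BC ⇒ 4x-18y+10=0] ∩ [|A−(20, 5)|²=340]]
2. A_y = 1  [[BA ⟂ BC ⇒ 4x-18y+10=0] ∩ [|A−(20, 5)|²=340]]
   so A = (2, 1)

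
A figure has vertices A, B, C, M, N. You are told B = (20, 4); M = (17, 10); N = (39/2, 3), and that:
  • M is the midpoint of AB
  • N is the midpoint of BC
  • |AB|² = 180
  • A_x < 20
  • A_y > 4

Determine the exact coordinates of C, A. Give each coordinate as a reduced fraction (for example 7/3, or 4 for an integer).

1. A_x = 14  [A = 2·M−B = 2·(17, 10)−(20, 4)]
2. A_y = 16  [A = 2·M−B = 2·(17, 10)−(20, 4)]
   so A = (14, 16)
3. C_x = 19  [C = 2·N−B = 2·(39/2, 3)−(20, 4)]
4. C_y = 2  [C = 2·N−B = 2·(39/2, 3)−(20, 4)]
   so C = (19, 2)

C = (19, 2)
A = (14, 16)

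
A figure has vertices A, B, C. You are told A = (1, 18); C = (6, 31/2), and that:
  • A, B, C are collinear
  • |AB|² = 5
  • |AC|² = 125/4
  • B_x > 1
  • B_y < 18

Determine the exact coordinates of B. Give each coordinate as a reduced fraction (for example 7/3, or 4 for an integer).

1. B_x = 3  [[A, B, C are collinear ⇒ -5/2x-5y+185/2=0] ∩ [|B−(1, 18)|²=5]]
2. B_y = 17  [[A, B, C are collinear ⇒ -5/2x-5y+185/2=0] ∩ [|B−(1, 18)|²=5]]
   so B = (3, 17)

B = (3, 17)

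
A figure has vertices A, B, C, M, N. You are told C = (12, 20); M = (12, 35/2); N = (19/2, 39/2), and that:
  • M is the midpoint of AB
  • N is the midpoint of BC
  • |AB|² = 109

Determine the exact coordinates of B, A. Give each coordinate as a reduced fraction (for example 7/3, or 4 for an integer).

1. B_x = 7  [B = 2·N−C = 2·(19/2, 39/2)−(12, 20)]
2. B_y = 19  [B = 2·N−C = 2·(19/2, 39/2)−(12, 20)]
   so B = (7, 19)
3. A_x = 17  [A = 2·M−B = 2·(12, 35/2)−(7, 19)]
4. A_y = 16  [A = 2·M−B = 2·(12, 35/2)−(7, 19)]
   so A = (17, 16)

B = (7, 19)
A = (17, 16)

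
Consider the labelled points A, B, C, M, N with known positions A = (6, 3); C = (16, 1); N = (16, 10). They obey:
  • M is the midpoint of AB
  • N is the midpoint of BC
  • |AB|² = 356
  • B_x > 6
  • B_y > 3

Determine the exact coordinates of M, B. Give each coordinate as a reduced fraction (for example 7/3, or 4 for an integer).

1. B_x = 16  [B = 2·N−C = 2·(16, 10)−(16, 1)]
2. B_y = 19  [B = 2·N−C = 2·(16, 10)−(16, 1)]
   so B = (16, 19)
3. M_x = 11  [2·M = A+B = (6, 3)+(16, 19)]
4. M_y = 11  [2·M = A+B = (6, 3)+(16, 19)]
   so M = (11, 11)

M = (11, 11)
B = (16, 19)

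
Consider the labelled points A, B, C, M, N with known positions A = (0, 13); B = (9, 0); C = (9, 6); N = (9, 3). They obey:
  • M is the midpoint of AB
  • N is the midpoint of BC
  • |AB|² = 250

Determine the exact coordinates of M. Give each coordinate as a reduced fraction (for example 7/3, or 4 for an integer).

1. M_x = 9/2  [2·M = A+B = (0, 13)+(9, 0)]
2. M_y = 13/2  [2·M = A+B = (0, 13)+(9, 0)]
   so M = (9/2, 13/2)

M = (9/2, 13/2)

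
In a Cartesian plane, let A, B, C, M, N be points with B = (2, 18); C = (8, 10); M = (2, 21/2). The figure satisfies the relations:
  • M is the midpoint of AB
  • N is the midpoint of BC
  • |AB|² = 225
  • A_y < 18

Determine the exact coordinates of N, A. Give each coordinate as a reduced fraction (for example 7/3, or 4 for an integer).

1. A_x = 2  [A = 2·M−B = 2·(2, 21/2)−(2, 18)]
2. A_y = 3  [A = 2·M−B = 2·(2, 21/2)−(2, 18)]
   so A = (2, 3)
3. N_x = 5  [2·N = B+C = (2, 18)+(8, 10)]
4. N_y = 14  [2·N = B+C = (2, 18)+(8, 10)]
   so N = (5, 14)

N = (5, 14)
A = (2, 3)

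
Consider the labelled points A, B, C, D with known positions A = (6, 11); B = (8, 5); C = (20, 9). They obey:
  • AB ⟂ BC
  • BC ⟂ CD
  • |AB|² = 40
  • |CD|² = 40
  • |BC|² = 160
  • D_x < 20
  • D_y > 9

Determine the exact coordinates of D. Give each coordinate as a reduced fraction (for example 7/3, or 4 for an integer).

1. D_x = 18  [[BC ⟂ CD ⇒ 12x+4y-276=0] ∩ [|D−(20, 9)|²=40]]
2. D_y = 15  [[BC ⟂ CD ⇒ 12x+4y-276=0] ∩ [|D−(20, 9)|²=40]]
   so D = (18, 15)

D = (18, 15)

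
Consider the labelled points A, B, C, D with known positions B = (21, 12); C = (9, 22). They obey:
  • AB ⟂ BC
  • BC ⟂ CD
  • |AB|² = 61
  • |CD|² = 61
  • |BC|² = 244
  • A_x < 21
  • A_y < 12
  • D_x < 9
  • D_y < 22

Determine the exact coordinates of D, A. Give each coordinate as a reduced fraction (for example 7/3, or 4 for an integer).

D = (4, 16)
A = (16, 6)

1. D_x = 4  [[BC ⟂ CD ⇒ -12x+10y-112=0] ∩ [|D−(9, 22)|²=61]]
2. D_y = 16  [[BC ⟂ CD ⇒ -12x+10y-112=0] ∩ [|D−(9, 22)|²=61]]
   so D = (4, 16)
3. A_x = 16  [[AB ⟂ BC ⇒ 12x-10y-132=0] ∩ [|A−(21, 12)|²=61]]
4. A_y = 6  [[AB ⟂ BC ⇒ 12x-10y-132=0] ∩ [|A−(21, 12)|²=61]]
   so A = (16, 6)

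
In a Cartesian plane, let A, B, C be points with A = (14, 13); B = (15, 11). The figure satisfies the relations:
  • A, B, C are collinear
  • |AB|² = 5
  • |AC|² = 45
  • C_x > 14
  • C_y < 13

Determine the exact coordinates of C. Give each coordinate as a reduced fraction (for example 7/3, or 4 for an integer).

C = (17, 7)

1. C_x = 17  [[A, B, C are collinear ⇒ 2x+1y-41=0] ∩ [|C−(14, 13)|²=45]]
2. C_y = 7  [[A, B, C are collinear ⇒ 2x+1y-41=0] ∩ [|C−(14, 13)|²=45]]
   so C = (17, 7)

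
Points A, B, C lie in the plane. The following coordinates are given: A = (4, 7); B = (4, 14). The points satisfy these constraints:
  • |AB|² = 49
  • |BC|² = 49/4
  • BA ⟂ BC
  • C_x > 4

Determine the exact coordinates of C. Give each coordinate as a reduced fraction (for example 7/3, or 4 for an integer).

1. C_x = 15/2  [[BA ⟂ BC ⇒ -7y+98=0] ∩ [|C−(4, 14)|²=49/4]]
2. C_y = 14  [[BA ⟂ BC ⇒ -7y+98=0] ∩ [|C−(4, 14)|²=49/4]]
   so C = (15/2, 14)

C = (15/2, 14)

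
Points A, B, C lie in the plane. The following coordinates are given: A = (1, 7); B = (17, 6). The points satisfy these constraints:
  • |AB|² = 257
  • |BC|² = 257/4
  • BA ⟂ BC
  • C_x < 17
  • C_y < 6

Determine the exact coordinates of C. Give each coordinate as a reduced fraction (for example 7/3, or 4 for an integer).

C = (33/2, -2)

1. C_x = 33/2  [[BA ⟂ BC ⇒ -16x+1y+266=0] ∩ [|C−(17, 6)|²=257/4]]
2. C_y = -2  [[BA ⟂ BC ⇒ -16x+1y+266=0] ∩ [|C−(17, 6)|²=257/4]]
   so C = (33/2, -2)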